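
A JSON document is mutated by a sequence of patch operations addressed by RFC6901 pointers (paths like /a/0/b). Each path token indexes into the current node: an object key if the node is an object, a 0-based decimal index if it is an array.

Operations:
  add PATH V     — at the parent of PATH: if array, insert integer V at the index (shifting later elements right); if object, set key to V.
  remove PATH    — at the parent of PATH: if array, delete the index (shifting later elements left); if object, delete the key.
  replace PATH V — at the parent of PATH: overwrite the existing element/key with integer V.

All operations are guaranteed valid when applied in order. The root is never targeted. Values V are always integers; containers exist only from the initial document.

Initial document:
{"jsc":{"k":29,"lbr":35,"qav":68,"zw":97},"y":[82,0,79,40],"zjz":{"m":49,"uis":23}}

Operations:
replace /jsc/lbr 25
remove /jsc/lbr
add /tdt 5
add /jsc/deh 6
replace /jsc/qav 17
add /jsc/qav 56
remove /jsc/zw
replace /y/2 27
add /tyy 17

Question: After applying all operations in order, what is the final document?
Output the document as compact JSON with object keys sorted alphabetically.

Answer: {"jsc":{"deh":6,"k":29,"qav":56},"tdt":5,"tyy":17,"y":[82,0,27,40],"zjz":{"m":49,"uis":23}}

Derivation:
After op 1 (replace /jsc/lbr 25): {"jsc":{"k":29,"lbr":25,"qav":68,"zw":97},"y":[82,0,79,40],"zjz":{"m":49,"uis":23}}
After op 2 (remove /jsc/lbr): {"jsc":{"k":29,"qav":68,"zw":97},"y":[82,0,79,40],"zjz":{"m":49,"uis":23}}
After op 3 (add /tdt 5): {"jsc":{"k":29,"qav":68,"zw":97},"tdt":5,"y":[82,0,79,40],"zjz":{"m":49,"uis":23}}
After op 4 (add /jsc/deh 6): {"jsc":{"deh":6,"k":29,"qav":68,"zw":97},"tdt":5,"y":[82,0,79,40],"zjz":{"m":49,"uis":23}}
After op 5 (replace /jsc/qav 17): {"jsc":{"deh":6,"k":29,"qav":17,"zw":97},"tdt":5,"y":[82,0,79,40],"zjz":{"m":49,"uis":23}}
After op 6 (add /jsc/qav 56): {"jsc":{"deh":6,"k":29,"qav":56,"zw":97},"tdt":5,"y":[82,0,79,40],"zjz":{"m":49,"uis":23}}
After op 7 (remove /jsc/zw): {"jsc":{"deh":6,"k":29,"qav":56},"tdt":5,"y":[82,0,79,40],"zjz":{"m":49,"uis":23}}
After op 8 (replace /y/2 27): {"jsc":{"deh":6,"k":29,"qav":56},"tdt":5,"y":[82,0,27,40],"zjz":{"m":49,"uis":23}}
After op 9 (add /tyy 17): {"jsc":{"deh":6,"k":29,"qav":56},"tdt":5,"tyy":17,"y":[82,0,27,40],"zjz":{"m":49,"uis":23}}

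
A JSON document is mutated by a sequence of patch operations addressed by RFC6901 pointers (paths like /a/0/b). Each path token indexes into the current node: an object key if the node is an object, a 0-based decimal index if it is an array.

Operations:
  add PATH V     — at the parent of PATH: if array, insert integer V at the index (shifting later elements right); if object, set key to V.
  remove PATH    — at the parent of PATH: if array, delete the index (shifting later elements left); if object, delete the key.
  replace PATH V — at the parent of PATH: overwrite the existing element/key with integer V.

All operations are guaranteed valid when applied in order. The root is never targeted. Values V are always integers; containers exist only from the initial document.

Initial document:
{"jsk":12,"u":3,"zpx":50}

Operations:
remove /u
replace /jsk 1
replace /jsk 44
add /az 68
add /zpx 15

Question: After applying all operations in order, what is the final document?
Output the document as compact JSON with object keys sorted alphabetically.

Answer: {"az":68,"jsk":44,"zpx":15}

Derivation:
After op 1 (remove /u): {"jsk":12,"zpx":50}
After op 2 (replace /jsk 1): {"jsk":1,"zpx":50}
After op 3 (replace /jsk 44): {"jsk":44,"zpx":50}
After op 4 (add /az 68): {"az":68,"jsk":44,"zpx":50}
After op 5 (add /zpx 15): {"az":68,"jsk":44,"zpx":15}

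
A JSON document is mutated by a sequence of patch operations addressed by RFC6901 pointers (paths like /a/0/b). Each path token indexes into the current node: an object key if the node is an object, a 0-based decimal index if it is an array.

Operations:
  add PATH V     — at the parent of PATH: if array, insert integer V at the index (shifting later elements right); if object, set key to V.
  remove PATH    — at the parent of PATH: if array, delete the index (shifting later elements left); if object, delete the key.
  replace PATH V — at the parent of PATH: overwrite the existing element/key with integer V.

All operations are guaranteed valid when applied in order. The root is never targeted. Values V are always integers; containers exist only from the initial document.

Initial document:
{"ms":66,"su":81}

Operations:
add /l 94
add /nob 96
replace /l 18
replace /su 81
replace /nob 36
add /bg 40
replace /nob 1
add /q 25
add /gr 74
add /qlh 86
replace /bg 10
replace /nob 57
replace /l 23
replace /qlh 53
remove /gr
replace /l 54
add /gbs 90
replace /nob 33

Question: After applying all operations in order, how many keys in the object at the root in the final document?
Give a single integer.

After op 1 (add /l 94): {"l":94,"ms":66,"su":81}
After op 2 (add /nob 96): {"l":94,"ms":66,"nob":96,"su":81}
After op 3 (replace /l 18): {"l":18,"ms":66,"nob":96,"su":81}
After op 4 (replace /su 81): {"l":18,"ms":66,"nob":96,"su":81}
After op 5 (replace /nob 36): {"l":18,"ms":66,"nob":36,"su":81}
After op 6 (add /bg 40): {"bg":40,"l":18,"ms":66,"nob":36,"su":81}
After op 7 (replace /nob 1): {"bg":40,"l":18,"ms":66,"nob":1,"su":81}
After op 8 (add /q 25): {"bg":40,"l":18,"ms":66,"nob":1,"q":25,"su":81}
After op 9 (add /gr 74): {"bg":40,"gr":74,"l":18,"ms":66,"nob":1,"q":25,"su":81}
After op 10 (add /qlh 86): {"bg":40,"gr":74,"l":18,"ms":66,"nob":1,"q":25,"qlh":86,"su":81}
After op 11 (replace /bg 10): {"bg":10,"gr":74,"l":18,"ms":66,"nob":1,"q":25,"qlh":86,"su":81}
After op 12 (replace /nob 57): {"bg":10,"gr":74,"l":18,"ms":66,"nob":57,"q":25,"qlh":86,"su":81}
After op 13 (replace /l 23): {"bg":10,"gr":74,"l":23,"ms":66,"nob":57,"q":25,"qlh":86,"su":81}
After op 14 (replace /qlh 53): {"bg":10,"gr":74,"l":23,"ms":66,"nob":57,"q":25,"qlh":53,"su":81}
After op 15 (remove /gr): {"bg":10,"l":23,"ms":66,"nob":57,"q":25,"qlh":53,"su":81}
After op 16 (replace /l 54): {"bg":10,"l":54,"ms":66,"nob":57,"q":25,"qlh":53,"su":81}
After op 17 (add /gbs 90): {"bg":10,"gbs":90,"l":54,"ms":66,"nob":57,"q":25,"qlh":53,"su":81}
After op 18 (replace /nob 33): {"bg":10,"gbs":90,"l":54,"ms":66,"nob":33,"q":25,"qlh":53,"su":81}
Size at the root: 8

Answer: 8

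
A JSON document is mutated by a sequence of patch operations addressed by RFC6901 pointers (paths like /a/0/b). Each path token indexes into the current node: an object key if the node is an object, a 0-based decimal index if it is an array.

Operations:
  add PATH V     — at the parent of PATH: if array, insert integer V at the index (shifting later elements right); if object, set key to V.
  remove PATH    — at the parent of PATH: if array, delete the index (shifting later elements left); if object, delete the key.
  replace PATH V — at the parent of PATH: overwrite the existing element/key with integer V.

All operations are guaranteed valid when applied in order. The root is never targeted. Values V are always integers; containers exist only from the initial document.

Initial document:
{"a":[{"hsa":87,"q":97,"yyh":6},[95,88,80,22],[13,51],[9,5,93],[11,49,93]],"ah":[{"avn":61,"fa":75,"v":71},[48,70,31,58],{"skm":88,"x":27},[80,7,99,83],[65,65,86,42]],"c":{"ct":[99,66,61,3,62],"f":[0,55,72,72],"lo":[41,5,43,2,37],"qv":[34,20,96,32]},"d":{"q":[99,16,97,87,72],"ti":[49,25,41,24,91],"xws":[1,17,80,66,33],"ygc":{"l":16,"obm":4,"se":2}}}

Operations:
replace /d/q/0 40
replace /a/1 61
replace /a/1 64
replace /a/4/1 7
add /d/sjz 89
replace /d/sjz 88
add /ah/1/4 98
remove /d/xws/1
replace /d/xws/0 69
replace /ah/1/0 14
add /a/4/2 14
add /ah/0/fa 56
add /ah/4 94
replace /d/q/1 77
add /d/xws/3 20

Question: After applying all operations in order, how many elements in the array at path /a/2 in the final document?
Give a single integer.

After op 1 (replace /d/q/0 40): {"a":[{"hsa":87,"q":97,"yyh":6},[95,88,80,22],[13,51],[9,5,93],[11,49,93]],"ah":[{"avn":61,"fa":75,"v":71},[48,70,31,58],{"skm":88,"x":27},[80,7,99,83],[65,65,86,42]],"c":{"ct":[99,66,61,3,62],"f":[0,55,72,72],"lo":[41,5,43,2,37],"qv":[34,20,96,32]},"d":{"q":[40,16,97,87,72],"ti":[49,25,41,24,91],"xws":[1,17,80,66,33],"ygc":{"l":16,"obm":4,"se":2}}}
After op 2 (replace /a/1 61): {"a":[{"hsa":87,"q":97,"yyh":6},61,[13,51],[9,5,93],[11,49,93]],"ah":[{"avn":61,"fa":75,"v":71},[48,70,31,58],{"skm":88,"x":27},[80,7,99,83],[65,65,86,42]],"c":{"ct":[99,66,61,3,62],"f":[0,55,72,72],"lo":[41,5,43,2,37],"qv":[34,20,96,32]},"d":{"q":[40,16,97,87,72],"ti":[49,25,41,24,91],"xws":[1,17,80,66,33],"ygc":{"l":16,"obm":4,"se":2}}}
After op 3 (replace /a/1 64): {"a":[{"hsa":87,"q":97,"yyh":6},64,[13,51],[9,5,93],[11,49,93]],"ah":[{"avn":61,"fa":75,"v":71},[48,70,31,58],{"skm":88,"x":27},[80,7,99,83],[65,65,86,42]],"c":{"ct":[99,66,61,3,62],"f":[0,55,72,72],"lo":[41,5,43,2,37],"qv":[34,20,96,32]},"d":{"q":[40,16,97,87,72],"ti":[49,25,41,24,91],"xws":[1,17,80,66,33],"ygc":{"l":16,"obm":4,"se":2}}}
After op 4 (replace /a/4/1 7): {"a":[{"hsa":87,"q":97,"yyh":6},64,[13,51],[9,5,93],[11,7,93]],"ah":[{"avn":61,"fa":75,"v":71},[48,70,31,58],{"skm":88,"x":27},[80,7,99,83],[65,65,86,42]],"c":{"ct":[99,66,61,3,62],"f":[0,55,72,72],"lo":[41,5,43,2,37],"qv":[34,20,96,32]},"d":{"q":[40,16,97,87,72],"ti":[49,25,41,24,91],"xws":[1,17,80,66,33],"ygc":{"l":16,"obm":4,"se":2}}}
After op 5 (add /d/sjz 89): {"a":[{"hsa":87,"q":97,"yyh":6},64,[13,51],[9,5,93],[11,7,93]],"ah":[{"avn":61,"fa":75,"v":71},[48,70,31,58],{"skm":88,"x":27},[80,7,99,83],[65,65,86,42]],"c":{"ct":[99,66,61,3,62],"f":[0,55,72,72],"lo":[41,5,43,2,37],"qv":[34,20,96,32]},"d":{"q":[40,16,97,87,72],"sjz":89,"ti":[49,25,41,24,91],"xws":[1,17,80,66,33],"ygc":{"l":16,"obm":4,"se":2}}}
After op 6 (replace /d/sjz 88): {"a":[{"hsa":87,"q":97,"yyh":6},64,[13,51],[9,5,93],[11,7,93]],"ah":[{"avn":61,"fa":75,"v":71},[48,70,31,58],{"skm":88,"x":27},[80,7,99,83],[65,65,86,42]],"c":{"ct":[99,66,61,3,62],"f":[0,55,72,72],"lo":[41,5,43,2,37],"qv":[34,20,96,32]},"d":{"q":[40,16,97,87,72],"sjz":88,"ti":[49,25,41,24,91],"xws":[1,17,80,66,33],"ygc":{"l":16,"obm":4,"se":2}}}
After op 7 (add /ah/1/4 98): {"a":[{"hsa":87,"q":97,"yyh":6},64,[13,51],[9,5,93],[11,7,93]],"ah":[{"avn":61,"fa":75,"v":71},[48,70,31,58,98],{"skm":88,"x":27},[80,7,99,83],[65,65,86,42]],"c":{"ct":[99,66,61,3,62],"f":[0,55,72,72],"lo":[41,5,43,2,37],"qv":[34,20,96,32]},"d":{"q":[40,16,97,87,72],"sjz":88,"ti":[49,25,41,24,91],"xws":[1,17,80,66,33],"ygc":{"l":16,"obm":4,"se":2}}}
After op 8 (remove /d/xws/1): {"a":[{"hsa":87,"q":97,"yyh":6},64,[13,51],[9,5,93],[11,7,93]],"ah":[{"avn":61,"fa":75,"v":71},[48,70,31,58,98],{"skm":88,"x":27},[80,7,99,83],[65,65,86,42]],"c":{"ct":[99,66,61,3,62],"f":[0,55,72,72],"lo":[41,5,43,2,37],"qv":[34,20,96,32]},"d":{"q":[40,16,97,87,72],"sjz":88,"ti":[49,25,41,24,91],"xws":[1,80,66,33],"ygc":{"l":16,"obm":4,"se":2}}}
After op 9 (replace /d/xws/0 69): {"a":[{"hsa":87,"q":97,"yyh":6},64,[13,51],[9,5,93],[11,7,93]],"ah":[{"avn":61,"fa":75,"v":71},[48,70,31,58,98],{"skm":88,"x":27},[80,7,99,83],[65,65,86,42]],"c":{"ct":[99,66,61,3,62],"f":[0,55,72,72],"lo":[41,5,43,2,37],"qv":[34,20,96,32]},"d":{"q":[40,16,97,87,72],"sjz":88,"ti":[49,25,41,24,91],"xws":[69,80,66,33],"ygc":{"l":16,"obm":4,"se":2}}}
After op 10 (replace /ah/1/0 14): {"a":[{"hsa":87,"q":97,"yyh":6},64,[13,51],[9,5,93],[11,7,93]],"ah":[{"avn":61,"fa":75,"v":71},[14,70,31,58,98],{"skm":88,"x":27},[80,7,99,83],[65,65,86,42]],"c":{"ct":[99,66,61,3,62],"f":[0,55,72,72],"lo":[41,5,43,2,37],"qv":[34,20,96,32]},"d":{"q":[40,16,97,87,72],"sjz":88,"ti":[49,25,41,24,91],"xws":[69,80,66,33],"ygc":{"l":16,"obm":4,"se":2}}}
After op 11 (add /a/4/2 14): {"a":[{"hsa":87,"q":97,"yyh":6},64,[13,51],[9,5,93],[11,7,14,93]],"ah":[{"avn":61,"fa":75,"v":71},[14,70,31,58,98],{"skm":88,"x":27},[80,7,99,83],[65,65,86,42]],"c":{"ct":[99,66,61,3,62],"f":[0,55,72,72],"lo":[41,5,43,2,37],"qv":[34,20,96,32]},"d":{"q":[40,16,97,87,72],"sjz":88,"ti":[49,25,41,24,91],"xws":[69,80,66,33],"ygc":{"l":16,"obm":4,"se":2}}}
After op 12 (add /ah/0/fa 56): {"a":[{"hsa":87,"q":97,"yyh":6},64,[13,51],[9,5,93],[11,7,14,93]],"ah":[{"avn":61,"fa":56,"v":71},[14,70,31,58,98],{"skm":88,"x":27},[80,7,99,83],[65,65,86,42]],"c":{"ct":[99,66,61,3,62],"f":[0,55,72,72],"lo":[41,5,43,2,37],"qv":[34,20,96,32]},"d":{"q":[40,16,97,87,72],"sjz":88,"ti":[49,25,41,24,91],"xws":[69,80,66,33],"ygc":{"l":16,"obm":4,"se":2}}}
After op 13 (add /ah/4 94): {"a":[{"hsa":87,"q":97,"yyh":6},64,[13,51],[9,5,93],[11,7,14,93]],"ah":[{"avn":61,"fa":56,"v":71},[14,70,31,58,98],{"skm":88,"x":27},[80,7,99,83],94,[65,65,86,42]],"c":{"ct":[99,66,61,3,62],"f":[0,55,72,72],"lo":[41,5,43,2,37],"qv":[34,20,96,32]},"d":{"q":[40,16,97,87,72],"sjz":88,"ti":[49,25,41,24,91],"xws":[69,80,66,33],"ygc":{"l":16,"obm":4,"se":2}}}
After op 14 (replace /d/q/1 77): {"a":[{"hsa":87,"q":97,"yyh":6},64,[13,51],[9,5,93],[11,7,14,93]],"ah":[{"avn":61,"fa":56,"v":71},[14,70,31,58,98],{"skm":88,"x":27},[80,7,99,83],94,[65,65,86,42]],"c":{"ct":[99,66,61,3,62],"f":[0,55,72,72],"lo":[41,5,43,2,37],"qv":[34,20,96,32]},"d":{"q":[40,77,97,87,72],"sjz":88,"ti":[49,25,41,24,91],"xws":[69,80,66,33],"ygc":{"l":16,"obm":4,"se":2}}}
After op 15 (add /d/xws/3 20): {"a":[{"hsa":87,"q":97,"yyh":6},64,[13,51],[9,5,93],[11,7,14,93]],"ah":[{"avn":61,"fa":56,"v":71},[14,70,31,58,98],{"skm":88,"x":27},[80,7,99,83],94,[65,65,86,42]],"c":{"ct":[99,66,61,3,62],"f":[0,55,72,72],"lo":[41,5,43,2,37],"qv":[34,20,96,32]},"d":{"q":[40,77,97,87,72],"sjz":88,"ti":[49,25,41,24,91],"xws":[69,80,66,20,33],"ygc":{"l":16,"obm":4,"se":2}}}
Size at path /a/2: 2

Answer: 2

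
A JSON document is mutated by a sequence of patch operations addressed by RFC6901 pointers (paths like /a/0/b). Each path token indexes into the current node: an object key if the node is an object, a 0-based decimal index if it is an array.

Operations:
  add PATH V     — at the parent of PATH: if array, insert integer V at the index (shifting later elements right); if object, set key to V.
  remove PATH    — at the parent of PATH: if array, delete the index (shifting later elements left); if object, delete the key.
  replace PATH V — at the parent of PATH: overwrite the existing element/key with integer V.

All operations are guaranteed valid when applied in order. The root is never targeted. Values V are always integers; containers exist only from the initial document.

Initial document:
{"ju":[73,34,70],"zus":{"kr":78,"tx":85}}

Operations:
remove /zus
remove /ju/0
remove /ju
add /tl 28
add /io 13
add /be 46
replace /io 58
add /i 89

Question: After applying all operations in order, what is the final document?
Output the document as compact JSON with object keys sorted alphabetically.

After op 1 (remove /zus): {"ju":[73,34,70]}
After op 2 (remove /ju/0): {"ju":[34,70]}
After op 3 (remove /ju): {}
After op 4 (add /tl 28): {"tl":28}
After op 5 (add /io 13): {"io":13,"tl":28}
After op 6 (add /be 46): {"be":46,"io":13,"tl":28}
After op 7 (replace /io 58): {"be":46,"io":58,"tl":28}
After op 8 (add /i 89): {"be":46,"i":89,"io":58,"tl":28}

Answer: {"be":46,"i":89,"io":58,"tl":28}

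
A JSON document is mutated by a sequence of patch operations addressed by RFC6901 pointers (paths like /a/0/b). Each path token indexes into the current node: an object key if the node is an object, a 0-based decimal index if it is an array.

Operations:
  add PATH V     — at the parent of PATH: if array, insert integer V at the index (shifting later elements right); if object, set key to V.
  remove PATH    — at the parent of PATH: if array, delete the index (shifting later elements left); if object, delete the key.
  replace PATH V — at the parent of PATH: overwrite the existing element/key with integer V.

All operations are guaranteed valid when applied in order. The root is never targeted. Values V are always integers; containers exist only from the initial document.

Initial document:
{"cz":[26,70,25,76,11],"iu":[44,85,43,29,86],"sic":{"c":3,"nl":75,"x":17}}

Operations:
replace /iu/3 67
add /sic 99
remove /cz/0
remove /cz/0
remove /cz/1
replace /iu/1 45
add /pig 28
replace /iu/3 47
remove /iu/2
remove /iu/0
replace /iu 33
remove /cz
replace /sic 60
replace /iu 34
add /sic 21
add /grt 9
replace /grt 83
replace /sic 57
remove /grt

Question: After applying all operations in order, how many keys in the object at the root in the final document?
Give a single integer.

Answer: 3

Derivation:
After op 1 (replace /iu/3 67): {"cz":[26,70,25,76,11],"iu":[44,85,43,67,86],"sic":{"c":3,"nl":75,"x":17}}
After op 2 (add /sic 99): {"cz":[26,70,25,76,11],"iu":[44,85,43,67,86],"sic":99}
After op 3 (remove /cz/0): {"cz":[70,25,76,11],"iu":[44,85,43,67,86],"sic":99}
After op 4 (remove /cz/0): {"cz":[25,76,11],"iu":[44,85,43,67,86],"sic":99}
After op 5 (remove /cz/1): {"cz":[25,11],"iu":[44,85,43,67,86],"sic":99}
After op 6 (replace /iu/1 45): {"cz":[25,11],"iu":[44,45,43,67,86],"sic":99}
After op 7 (add /pig 28): {"cz":[25,11],"iu":[44,45,43,67,86],"pig":28,"sic":99}
After op 8 (replace /iu/3 47): {"cz":[25,11],"iu":[44,45,43,47,86],"pig":28,"sic":99}
After op 9 (remove /iu/2): {"cz":[25,11],"iu":[44,45,47,86],"pig":28,"sic":99}
After op 10 (remove /iu/0): {"cz":[25,11],"iu":[45,47,86],"pig":28,"sic":99}
After op 11 (replace /iu 33): {"cz":[25,11],"iu":33,"pig":28,"sic":99}
After op 12 (remove /cz): {"iu":33,"pig":28,"sic":99}
After op 13 (replace /sic 60): {"iu":33,"pig":28,"sic":60}
After op 14 (replace /iu 34): {"iu":34,"pig":28,"sic":60}
After op 15 (add /sic 21): {"iu":34,"pig":28,"sic":21}
After op 16 (add /grt 9): {"grt":9,"iu":34,"pig":28,"sic":21}
After op 17 (replace /grt 83): {"grt":83,"iu":34,"pig":28,"sic":21}
After op 18 (replace /sic 57): {"grt":83,"iu":34,"pig":28,"sic":57}
After op 19 (remove /grt): {"iu":34,"pig":28,"sic":57}
Size at the root: 3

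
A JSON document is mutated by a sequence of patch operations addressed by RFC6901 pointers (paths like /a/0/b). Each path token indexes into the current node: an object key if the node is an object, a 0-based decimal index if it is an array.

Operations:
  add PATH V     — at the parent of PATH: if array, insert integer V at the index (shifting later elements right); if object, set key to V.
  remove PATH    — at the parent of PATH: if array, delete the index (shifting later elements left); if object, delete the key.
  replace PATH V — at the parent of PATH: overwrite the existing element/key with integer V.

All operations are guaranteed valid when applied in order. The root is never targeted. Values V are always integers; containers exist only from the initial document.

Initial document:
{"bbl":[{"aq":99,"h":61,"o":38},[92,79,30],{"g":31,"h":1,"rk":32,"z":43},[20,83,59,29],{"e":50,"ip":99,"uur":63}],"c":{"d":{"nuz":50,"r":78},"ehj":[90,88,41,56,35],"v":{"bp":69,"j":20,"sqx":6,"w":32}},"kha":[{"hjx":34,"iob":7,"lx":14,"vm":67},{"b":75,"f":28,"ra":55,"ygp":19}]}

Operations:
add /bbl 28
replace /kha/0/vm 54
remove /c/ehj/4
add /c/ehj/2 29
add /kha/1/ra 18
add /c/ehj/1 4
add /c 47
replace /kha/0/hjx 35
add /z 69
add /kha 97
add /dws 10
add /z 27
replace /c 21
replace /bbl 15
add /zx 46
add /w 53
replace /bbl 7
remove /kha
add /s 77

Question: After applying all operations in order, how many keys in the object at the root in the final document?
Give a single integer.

After op 1 (add /bbl 28): {"bbl":28,"c":{"d":{"nuz":50,"r":78},"ehj":[90,88,41,56,35],"v":{"bp":69,"j":20,"sqx":6,"w":32}},"kha":[{"hjx":34,"iob":7,"lx":14,"vm":67},{"b":75,"f":28,"ra":55,"ygp":19}]}
After op 2 (replace /kha/0/vm 54): {"bbl":28,"c":{"d":{"nuz":50,"r":78},"ehj":[90,88,41,56,35],"v":{"bp":69,"j":20,"sqx":6,"w":32}},"kha":[{"hjx":34,"iob":7,"lx":14,"vm":54},{"b":75,"f":28,"ra":55,"ygp":19}]}
After op 3 (remove /c/ehj/4): {"bbl":28,"c":{"d":{"nuz":50,"r":78},"ehj":[90,88,41,56],"v":{"bp":69,"j":20,"sqx":6,"w":32}},"kha":[{"hjx":34,"iob":7,"lx":14,"vm":54},{"b":75,"f":28,"ra":55,"ygp":19}]}
After op 4 (add /c/ehj/2 29): {"bbl":28,"c":{"d":{"nuz":50,"r":78},"ehj":[90,88,29,41,56],"v":{"bp":69,"j":20,"sqx":6,"w":32}},"kha":[{"hjx":34,"iob":7,"lx":14,"vm":54},{"b":75,"f":28,"ra":55,"ygp":19}]}
After op 5 (add /kha/1/ra 18): {"bbl":28,"c":{"d":{"nuz":50,"r":78},"ehj":[90,88,29,41,56],"v":{"bp":69,"j":20,"sqx":6,"w":32}},"kha":[{"hjx":34,"iob":7,"lx":14,"vm":54},{"b":75,"f":28,"ra":18,"ygp":19}]}
After op 6 (add /c/ehj/1 4): {"bbl":28,"c":{"d":{"nuz":50,"r":78},"ehj":[90,4,88,29,41,56],"v":{"bp":69,"j":20,"sqx":6,"w":32}},"kha":[{"hjx":34,"iob":7,"lx":14,"vm":54},{"b":75,"f":28,"ra":18,"ygp":19}]}
After op 7 (add /c 47): {"bbl":28,"c":47,"kha":[{"hjx":34,"iob":7,"lx":14,"vm":54},{"b":75,"f":28,"ra":18,"ygp":19}]}
After op 8 (replace /kha/0/hjx 35): {"bbl":28,"c":47,"kha":[{"hjx":35,"iob":7,"lx":14,"vm":54},{"b":75,"f":28,"ra":18,"ygp":19}]}
After op 9 (add /z 69): {"bbl":28,"c":47,"kha":[{"hjx":35,"iob":7,"lx":14,"vm":54},{"b":75,"f":28,"ra":18,"ygp":19}],"z":69}
After op 10 (add /kha 97): {"bbl":28,"c":47,"kha":97,"z":69}
After op 11 (add /dws 10): {"bbl":28,"c":47,"dws":10,"kha":97,"z":69}
After op 12 (add /z 27): {"bbl":28,"c":47,"dws":10,"kha":97,"z":27}
After op 13 (replace /c 21): {"bbl":28,"c":21,"dws":10,"kha":97,"z":27}
After op 14 (replace /bbl 15): {"bbl":15,"c":21,"dws":10,"kha":97,"z":27}
After op 15 (add /zx 46): {"bbl":15,"c":21,"dws":10,"kha":97,"z":27,"zx":46}
After op 16 (add /w 53): {"bbl":15,"c":21,"dws":10,"kha":97,"w":53,"z":27,"zx":46}
After op 17 (replace /bbl 7): {"bbl":7,"c":21,"dws":10,"kha":97,"w":53,"z":27,"zx":46}
After op 18 (remove /kha): {"bbl":7,"c":21,"dws":10,"w":53,"z":27,"zx":46}
After op 19 (add /s 77): {"bbl":7,"c":21,"dws":10,"s":77,"w":53,"z":27,"zx":46}
Size at the root: 7

Answer: 7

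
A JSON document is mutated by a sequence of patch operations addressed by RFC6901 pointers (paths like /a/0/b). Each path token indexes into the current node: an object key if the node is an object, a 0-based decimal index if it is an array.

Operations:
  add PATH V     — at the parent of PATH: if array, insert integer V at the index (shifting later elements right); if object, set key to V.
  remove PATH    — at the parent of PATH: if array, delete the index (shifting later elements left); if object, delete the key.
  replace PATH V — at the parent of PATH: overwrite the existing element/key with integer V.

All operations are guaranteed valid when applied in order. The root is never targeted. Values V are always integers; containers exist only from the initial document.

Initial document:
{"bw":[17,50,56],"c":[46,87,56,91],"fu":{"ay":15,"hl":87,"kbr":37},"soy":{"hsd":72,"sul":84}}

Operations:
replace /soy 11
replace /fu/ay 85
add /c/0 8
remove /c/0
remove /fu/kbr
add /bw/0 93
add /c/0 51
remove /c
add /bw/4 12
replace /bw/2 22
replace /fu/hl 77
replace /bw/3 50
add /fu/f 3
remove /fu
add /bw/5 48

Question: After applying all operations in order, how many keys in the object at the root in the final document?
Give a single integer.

After op 1 (replace /soy 11): {"bw":[17,50,56],"c":[46,87,56,91],"fu":{"ay":15,"hl":87,"kbr":37},"soy":11}
After op 2 (replace /fu/ay 85): {"bw":[17,50,56],"c":[46,87,56,91],"fu":{"ay":85,"hl":87,"kbr":37},"soy":11}
After op 3 (add /c/0 8): {"bw":[17,50,56],"c":[8,46,87,56,91],"fu":{"ay":85,"hl":87,"kbr":37},"soy":11}
After op 4 (remove /c/0): {"bw":[17,50,56],"c":[46,87,56,91],"fu":{"ay":85,"hl":87,"kbr":37},"soy":11}
After op 5 (remove /fu/kbr): {"bw":[17,50,56],"c":[46,87,56,91],"fu":{"ay":85,"hl":87},"soy":11}
After op 6 (add /bw/0 93): {"bw":[93,17,50,56],"c":[46,87,56,91],"fu":{"ay":85,"hl":87},"soy":11}
After op 7 (add /c/0 51): {"bw":[93,17,50,56],"c":[51,46,87,56,91],"fu":{"ay":85,"hl":87},"soy":11}
After op 8 (remove /c): {"bw":[93,17,50,56],"fu":{"ay":85,"hl":87},"soy":11}
After op 9 (add /bw/4 12): {"bw":[93,17,50,56,12],"fu":{"ay":85,"hl":87},"soy":11}
After op 10 (replace /bw/2 22): {"bw":[93,17,22,56,12],"fu":{"ay":85,"hl":87},"soy":11}
After op 11 (replace /fu/hl 77): {"bw":[93,17,22,56,12],"fu":{"ay":85,"hl":77},"soy":11}
After op 12 (replace /bw/3 50): {"bw":[93,17,22,50,12],"fu":{"ay":85,"hl":77},"soy":11}
After op 13 (add /fu/f 3): {"bw":[93,17,22,50,12],"fu":{"ay":85,"f":3,"hl":77},"soy":11}
After op 14 (remove /fu): {"bw":[93,17,22,50,12],"soy":11}
After op 15 (add /bw/5 48): {"bw":[93,17,22,50,12,48],"soy":11}
Size at the root: 2

Answer: 2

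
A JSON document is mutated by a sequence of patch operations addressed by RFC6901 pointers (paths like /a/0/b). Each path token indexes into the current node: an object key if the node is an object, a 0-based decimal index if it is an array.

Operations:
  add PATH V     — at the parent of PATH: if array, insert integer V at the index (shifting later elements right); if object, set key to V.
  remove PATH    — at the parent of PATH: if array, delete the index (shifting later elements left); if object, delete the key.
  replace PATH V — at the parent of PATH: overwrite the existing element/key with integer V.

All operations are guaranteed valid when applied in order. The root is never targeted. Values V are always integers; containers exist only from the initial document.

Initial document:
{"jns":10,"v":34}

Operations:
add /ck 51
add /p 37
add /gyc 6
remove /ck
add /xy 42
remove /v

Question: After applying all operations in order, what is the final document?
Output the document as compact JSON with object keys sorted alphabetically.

After op 1 (add /ck 51): {"ck":51,"jns":10,"v":34}
After op 2 (add /p 37): {"ck":51,"jns":10,"p":37,"v":34}
After op 3 (add /gyc 6): {"ck":51,"gyc":6,"jns":10,"p":37,"v":34}
After op 4 (remove /ck): {"gyc":6,"jns":10,"p":37,"v":34}
After op 5 (add /xy 42): {"gyc":6,"jns":10,"p":37,"v":34,"xy":42}
After op 6 (remove /v): {"gyc":6,"jns":10,"p":37,"xy":42}

Answer: {"gyc":6,"jns":10,"p":37,"xy":42}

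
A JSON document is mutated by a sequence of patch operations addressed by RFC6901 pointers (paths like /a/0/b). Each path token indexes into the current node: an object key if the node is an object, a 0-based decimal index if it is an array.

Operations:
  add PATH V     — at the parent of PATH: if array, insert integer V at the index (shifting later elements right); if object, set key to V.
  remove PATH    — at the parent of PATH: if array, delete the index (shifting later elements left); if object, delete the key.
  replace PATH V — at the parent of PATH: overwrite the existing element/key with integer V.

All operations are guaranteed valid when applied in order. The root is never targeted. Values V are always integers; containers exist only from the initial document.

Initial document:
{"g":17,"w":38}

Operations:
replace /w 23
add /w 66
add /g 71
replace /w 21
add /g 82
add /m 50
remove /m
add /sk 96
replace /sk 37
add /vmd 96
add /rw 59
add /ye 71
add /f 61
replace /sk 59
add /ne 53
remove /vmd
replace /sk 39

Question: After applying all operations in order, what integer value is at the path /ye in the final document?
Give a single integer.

After op 1 (replace /w 23): {"g":17,"w":23}
After op 2 (add /w 66): {"g":17,"w":66}
After op 3 (add /g 71): {"g":71,"w":66}
After op 4 (replace /w 21): {"g":71,"w":21}
After op 5 (add /g 82): {"g":82,"w":21}
After op 6 (add /m 50): {"g":82,"m":50,"w":21}
After op 7 (remove /m): {"g":82,"w":21}
After op 8 (add /sk 96): {"g":82,"sk":96,"w":21}
After op 9 (replace /sk 37): {"g":82,"sk":37,"w":21}
After op 10 (add /vmd 96): {"g":82,"sk":37,"vmd":96,"w":21}
After op 11 (add /rw 59): {"g":82,"rw":59,"sk":37,"vmd":96,"w":21}
After op 12 (add /ye 71): {"g":82,"rw":59,"sk":37,"vmd":96,"w":21,"ye":71}
After op 13 (add /f 61): {"f":61,"g":82,"rw":59,"sk":37,"vmd":96,"w":21,"ye":71}
After op 14 (replace /sk 59): {"f":61,"g":82,"rw":59,"sk":59,"vmd":96,"w":21,"ye":71}
After op 15 (add /ne 53): {"f":61,"g":82,"ne":53,"rw":59,"sk":59,"vmd":96,"w":21,"ye":71}
After op 16 (remove /vmd): {"f":61,"g":82,"ne":53,"rw":59,"sk":59,"w":21,"ye":71}
After op 17 (replace /sk 39): {"f":61,"g":82,"ne":53,"rw":59,"sk":39,"w":21,"ye":71}
Value at /ye: 71

Answer: 71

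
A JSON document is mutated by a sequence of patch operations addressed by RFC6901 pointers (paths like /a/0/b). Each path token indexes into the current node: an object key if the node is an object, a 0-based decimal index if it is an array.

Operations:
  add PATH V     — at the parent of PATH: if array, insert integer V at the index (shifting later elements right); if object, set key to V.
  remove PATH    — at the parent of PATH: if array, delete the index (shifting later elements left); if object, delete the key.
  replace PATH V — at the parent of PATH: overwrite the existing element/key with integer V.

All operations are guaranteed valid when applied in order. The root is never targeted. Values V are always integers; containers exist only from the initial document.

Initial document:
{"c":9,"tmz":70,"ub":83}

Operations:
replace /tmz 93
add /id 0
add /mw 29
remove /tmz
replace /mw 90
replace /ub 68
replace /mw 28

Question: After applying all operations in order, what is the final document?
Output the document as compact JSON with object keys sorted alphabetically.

After op 1 (replace /tmz 93): {"c":9,"tmz":93,"ub":83}
After op 2 (add /id 0): {"c":9,"id":0,"tmz":93,"ub":83}
After op 3 (add /mw 29): {"c":9,"id":0,"mw":29,"tmz":93,"ub":83}
After op 4 (remove /tmz): {"c":9,"id":0,"mw":29,"ub":83}
After op 5 (replace /mw 90): {"c":9,"id":0,"mw":90,"ub":83}
After op 6 (replace /ub 68): {"c":9,"id":0,"mw":90,"ub":68}
After op 7 (replace /mw 28): {"c":9,"id":0,"mw":28,"ub":68}

Answer: {"c":9,"id":0,"mw":28,"ub":68}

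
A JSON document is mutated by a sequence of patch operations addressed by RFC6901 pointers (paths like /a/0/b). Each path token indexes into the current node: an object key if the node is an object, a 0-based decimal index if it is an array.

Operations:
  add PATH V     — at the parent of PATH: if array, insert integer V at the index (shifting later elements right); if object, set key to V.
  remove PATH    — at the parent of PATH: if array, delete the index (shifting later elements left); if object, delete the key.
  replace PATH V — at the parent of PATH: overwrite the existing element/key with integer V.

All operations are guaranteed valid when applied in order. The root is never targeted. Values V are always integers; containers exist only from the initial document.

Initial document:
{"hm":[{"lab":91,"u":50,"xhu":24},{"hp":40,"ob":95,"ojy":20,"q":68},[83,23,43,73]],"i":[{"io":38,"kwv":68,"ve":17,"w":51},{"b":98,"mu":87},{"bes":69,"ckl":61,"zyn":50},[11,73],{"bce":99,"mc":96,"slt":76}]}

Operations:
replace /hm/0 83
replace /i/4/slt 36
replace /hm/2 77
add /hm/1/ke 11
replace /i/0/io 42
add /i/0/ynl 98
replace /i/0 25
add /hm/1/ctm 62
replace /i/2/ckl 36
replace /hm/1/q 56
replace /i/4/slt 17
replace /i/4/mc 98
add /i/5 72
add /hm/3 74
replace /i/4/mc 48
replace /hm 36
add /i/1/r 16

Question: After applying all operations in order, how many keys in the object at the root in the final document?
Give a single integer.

Answer: 2

Derivation:
After op 1 (replace /hm/0 83): {"hm":[83,{"hp":40,"ob":95,"ojy":20,"q":68},[83,23,43,73]],"i":[{"io":38,"kwv":68,"ve":17,"w":51},{"b":98,"mu":87},{"bes":69,"ckl":61,"zyn":50},[11,73],{"bce":99,"mc":96,"slt":76}]}
After op 2 (replace /i/4/slt 36): {"hm":[83,{"hp":40,"ob":95,"ojy":20,"q":68},[83,23,43,73]],"i":[{"io":38,"kwv":68,"ve":17,"w":51},{"b":98,"mu":87},{"bes":69,"ckl":61,"zyn":50},[11,73],{"bce":99,"mc":96,"slt":36}]}
After op 3 (replace /hm/2 77): {"hm":[83,{"hp":40,"ob":95,"ojy":20,"q":68},77],"i":[{"io":38,"kwv":68,"ve":17,"w":51},{"b":98,"mu":87},{"bes":69,"ckl":61,"zyn":50},[11,73],{"bce":99,"mc":96,"slt":36}]}
After op 4 (add /hm/1/ke 11): {"hm":[83,{"hp":40,"ke":11,"ob":95,"ojy":20,"q":68},77],"i":[{"io":38,"kwv":68,"ve":17,"w":51},{"b":98,"mu":87},{"bes":69,"ckl":61,"zyn":50},[11,73],{"bce":99,"mc":96,"slt":36}]}
After op 5 (replace /i/0/io 42): {"hm":[83,{"hp":40,"ke":11,"ob":95,"ojy":20,"q":68},77],"i":[{"io":42,"kwv":68,"ve":17,"w":51},{"b":98,"mu":87},{"bes":69,"ckl":61,"zyn":50},[11,73],{"bce":99,"mc":96,"slt":36}]}
After op 6 (add /i/0/ynl 98): {"hm":[83,{"hp":40,"ke":11,"ob":95,"ojy":20,"q":68},77],"i":[{"io":42,"kwv":68,"ve":17,"w":51,"ynl":98},{"b":98,"mu":87},{"bes":69,"ckl":61,"zyn":50},[11,73],{"bce":99,"mc":96,"slt":36}]}
After op 7 (replace /i/0 25): {"hm":[83,{"hp":40,"ke":11,"ob":95,"ojy":20,"q":68},77],"i":[25,{"b":98,"mu":87},{"bes":69,"ckl":61,"zyn":50},[11,73],{"bce":99,"mc":96,"slt":36}]}
After op 8 (add /hm/1/ctm 62): {"hm":[83,{"ctm":62,"hp":40,"ke":11,"ob":95,"ojy":20,"q":68},77],"i":[25,{"b":98,"mu":87},{"bes":69,"ckl":61,"zyn":50},[11,73],{"bce":99,"mc":96,"slt":36}]}
After op 9 (replace /i/2/ckl 36): {"hm":[83,{"ctm":62,"hp":40,"ke":11,"ob":95,"ojy":20,"q":68},77],"i":[25,{"b":98,"mu":87},{"bes":69,"ckl":36,"zyn":50},[11,73],{"bce":99,"mc":96,"slt":36}]}
After op 10 (replace /hm/1/q 56): {"hm":[83,{"ctm":62,"hp":40,"ke":11,"ob":95,"ojy":20,"q":56},77],"i":[25,{"b":98,"mu":87},{"bes":69,"ckl":36,"zyn":50},[11,73],{"bce":99,"mc":96,"slt":36}]}
After op 11 (replace /i/4/slt 17): {"hm":[83,{"ctm":62,"hp":40,"ke":11,"ob":95,"ojy":20,"q":56},77],"i":[25,{"b":98,"mu":87},{"bes":69,"ckl":36,"zyn":50},[11,73],{"bce":99,"mc":96,"slt":17}]}
After op 12 (replace /i/4/mc 98): {"hm":[83,{"ctm":62,"hp":40,"ke":11,"ob":95,"ojy":20,"q":56},77],"i":[25,{"b":98,"mu":87},{"bes":69,"ckl":36,"zyn":50},[11,73],{"bce":99,"mc":98,"slt":17}]}
After op 13 (add /i/5 72): {"hm":[83,{"ctm":62,"hp":40,"ke":11,"ob":95,"ojy":20,"q":56},77],"i":[25,{"b":98,"mu":87},{"bes":69,"ckl":36,"zyn":50},[11,73],{"bce":99,"mc":98,"slt":17},72]}
After op 14 (add /hm/3 74): {"hm":[83,{"ctm":62,"hp":40,"ke":11,"ob":95,"ojy":20,"q":56},77,74],"i":[25,{"b":98,"mu":87},{"bes":69,"ckl":36,"zyn":50},[11,73],{"bce":99,"mc":98,"slt":17},72]}
After op 15 (replace /i/4/mc 48): {"hm":[83,{"ctm":62,"hp":40,"ke":11,"ob":95,"ojy":20,"q":56},77,74],"i":[25,{"b":98,"mu":87},{"bes":69,"ckl":36,"zyn":50},[11,73],{"bce":99,"mc":48,"slt":17},72]}
After op 16 (replace /hm 36): {"hm":36,"i":[25,{"b":98,"mu":87},{"bes":69,"ckl":36,"zyn":50},[11,73],{"bce":99,"mc":48,"slt":17},72]}
After op 17 (add /i/1/r 16): {"hm":36,"i":[25,{"b":98,"mu":87,"r":16},{"bes":69,"ckl":36,"zyn":50},[11,73],{"bce":99,"mc":48,"slt":17},72]}
Size at the root: 2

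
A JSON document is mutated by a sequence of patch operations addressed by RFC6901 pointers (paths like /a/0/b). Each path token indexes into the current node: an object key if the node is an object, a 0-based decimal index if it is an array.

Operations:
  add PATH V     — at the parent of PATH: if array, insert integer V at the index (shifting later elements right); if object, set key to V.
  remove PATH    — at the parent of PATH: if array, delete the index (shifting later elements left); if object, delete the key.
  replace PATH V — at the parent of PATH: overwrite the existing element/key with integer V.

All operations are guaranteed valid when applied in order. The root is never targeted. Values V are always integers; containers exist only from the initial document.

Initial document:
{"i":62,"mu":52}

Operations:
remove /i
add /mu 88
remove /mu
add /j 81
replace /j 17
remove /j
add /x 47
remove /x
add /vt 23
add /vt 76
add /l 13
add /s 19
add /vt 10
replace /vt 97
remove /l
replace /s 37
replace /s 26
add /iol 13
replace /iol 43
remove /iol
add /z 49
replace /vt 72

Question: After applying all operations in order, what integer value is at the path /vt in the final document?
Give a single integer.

Answer: 72

Derivation:
After op 1 (remove /i): {"mu":52}
After op 2 (add /mu 88): {"mu":88}
After op 3 (remove /mu): {}
After op 4 (add /j 81): {"j":81}
After op 5 (replace /j 17): {"j":17}
After op 6 (remove /j): {}
After op 7 (add /x 47): {"x":47}
After op 8 (remove /x): {}
After op 9 (add /vt 23): {"vt":23}
After op 10 (add /vt 76): {"vt":76}
After op 11 (add /l 13): {"l":13,"vt":76}
After op 12 (add /s 19): {"l":13,"s":19,"vt":76}
After op 13 (add /vt 10): {"l":13,"s":19,"vt":10}
After op 14 (replace /vt 97): {"l":13,"s":19,"vt":97}
After op 15 (remove /l): {"s":19,"vt":97}
After op 16 (replace /s 37): {"s":37,"vt":97}
After op 17 (replace /s 26): {"s":26,"vt":97}
After op 18 (add /iol 13): {"iol":13,"s":26,"vt":97}
After op 19 (replace /iol 43): {"iol":43,"s":26,"vt":97}
After op 20 (remove /iol): {"s":26,"vt":97}
After op 21 (add /z 49): {"s":26,"vt":97,"z":49}
After op 22 (replace /vt 72): {"s":26,"vt":72,"z":49}
Value at /vt: 72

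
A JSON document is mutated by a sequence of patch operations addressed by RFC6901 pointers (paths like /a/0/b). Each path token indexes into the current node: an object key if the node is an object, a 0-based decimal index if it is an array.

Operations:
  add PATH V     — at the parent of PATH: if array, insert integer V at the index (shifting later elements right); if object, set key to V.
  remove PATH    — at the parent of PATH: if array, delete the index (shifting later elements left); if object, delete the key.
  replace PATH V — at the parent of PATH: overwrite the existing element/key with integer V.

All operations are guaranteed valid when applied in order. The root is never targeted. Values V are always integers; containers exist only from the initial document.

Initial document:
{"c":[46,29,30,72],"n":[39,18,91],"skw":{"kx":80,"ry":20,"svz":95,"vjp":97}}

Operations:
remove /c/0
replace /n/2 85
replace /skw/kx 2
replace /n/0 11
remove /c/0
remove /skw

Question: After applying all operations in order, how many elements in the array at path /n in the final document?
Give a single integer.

Answer: 3

Derivation:
After op 1 (remove /c/0): {"c":[29,30,72],"n":[39,18,91],"skw":{"kx":80,"ry":20,"svz":95,"vjp":97}}
After op 2 (replace /n/2 85): {"c":[29,30,72],"n":[39,18,85],"skw":{"kx":80,"ry":20,"svz":95,"vjp":97}}
After op 3 (replace /skw/kx 2): {"c":[29,30,72],"n":[39,18,85],"skw":{"kx":2,"ry":20,"svz":95,"vjp":97}}
After op 4 (replace /n/0 11): {"c":[29,30,72],"n":[11,18,85],"skw":{"kx":2,"ry":20,"svz":95,"vjp":97}}
After op 5 (remove /c/0): {"c":[30,72],"n":[11,18,85],"skw":{"kx":2,"ry":20,"svz":95,"vjp":97}}
After op 6 (remove /skw): {"c":[30,72],"n":[11,18,85]}
Size at path /n: 3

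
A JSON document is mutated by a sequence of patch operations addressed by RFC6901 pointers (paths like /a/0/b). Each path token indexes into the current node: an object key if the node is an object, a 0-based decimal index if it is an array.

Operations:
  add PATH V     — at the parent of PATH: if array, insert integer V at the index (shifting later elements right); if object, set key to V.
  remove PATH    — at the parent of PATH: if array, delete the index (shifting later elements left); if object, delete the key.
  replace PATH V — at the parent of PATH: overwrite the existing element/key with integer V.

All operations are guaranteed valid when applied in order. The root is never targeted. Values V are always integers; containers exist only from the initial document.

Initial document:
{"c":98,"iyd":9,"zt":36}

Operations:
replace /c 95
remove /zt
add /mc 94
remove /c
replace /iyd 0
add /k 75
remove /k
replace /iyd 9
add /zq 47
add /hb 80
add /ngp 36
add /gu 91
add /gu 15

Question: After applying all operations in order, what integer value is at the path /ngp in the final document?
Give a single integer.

After op 1 (replace /c 95): {"c":95,"iyd":9,"zt":36}
After op 2 (remove /zt): {"c":95,"iyd":9}
After op 3 (add /mc 94): {"c":95,"iyd":9,"mc":94}
After op 4 (remove /c): {"iyd":9,"mc":94}
After op 5 (replace /iyd 0): {"iyd":0,"mc":94}
After op 6 (add /k 75): {"iyd":0,"k":75,"mc":94}
After op 7 (remove /k): {"iyd":0,"mc":94}
After op 8 (replace /iyd 9): {"iyd":9,"mc":94}
After op 9 (add /zq 47): {"iyd":9,"mc":94,"zq":47}
After op 10 (add /hb 80): {"hb":80,"iyd":9,"mc":94,"zq":47}
After op 11 (add /ngp 36): {"hb":80,"iyd":9,"mc":94,"ngp":36,"zq":47}
After op 12 (add /gu 91): {"gu":91,"hb":80,"iyd":9,"mc":94,"ngp":36,"zq":47}
After op 13 (add /gu 15): {"gu":15,"hb":80,"iyd":9,"mc":94,"ngp":36,"zq":47}
Value at /ngp: 36

Answer: 36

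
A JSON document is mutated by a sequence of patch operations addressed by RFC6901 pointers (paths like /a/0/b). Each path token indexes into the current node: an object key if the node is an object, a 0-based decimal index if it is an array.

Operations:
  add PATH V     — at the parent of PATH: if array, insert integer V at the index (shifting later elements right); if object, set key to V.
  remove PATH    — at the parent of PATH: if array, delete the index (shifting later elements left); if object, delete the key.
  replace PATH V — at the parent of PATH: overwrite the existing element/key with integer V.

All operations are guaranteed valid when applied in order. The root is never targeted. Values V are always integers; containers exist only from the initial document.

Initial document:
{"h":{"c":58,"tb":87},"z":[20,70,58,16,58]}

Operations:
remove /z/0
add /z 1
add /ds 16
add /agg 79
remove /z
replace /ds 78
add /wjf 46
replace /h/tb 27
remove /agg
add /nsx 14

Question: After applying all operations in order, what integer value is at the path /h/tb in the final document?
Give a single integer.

Answer: 27

Derivation:
After op 1 (remove /z/0): {"h":{"c":58,"tb":87},"z":[70,58,16,58]}
After op 2 (add /z 1): {"h":{"c":58,"tb":87},"z":1}
After op 3 (add /ds 16): {"ds":16,"h":{"c":58,"tb":87},"z":1}
After op 4 (add /agg 79): {"agg":79,"ds":16,"h":{"c":58,"tb":87},"z":1}
After op 5 (remove /z): {"agg":79,"ds":16,"h":{"c":58,"tb":87}}
After op 6 (replace /ds 78): {"agg":79,"ds":78,"h":{"c":58,"tb":87}}
After op 7 (add /wjf 46): {"agg":79,"ds":78,"h":{"c":58,"tb":87},"wjf":46}
After op 8 (replace /h/tb 27): {"agg":79,"ds":78,"h":{"c":58,"tb":27},"wjf":46}
After op 9 (remove /agg): {"ds":78,"h":{"c":58,"tb":27},"wjf":46}
After op 10 (add /nsx 14): {"ds":78,"h":{"c":58,"tb":27},"nsx":14,"wjf":46}
Value at /h/tb: 27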